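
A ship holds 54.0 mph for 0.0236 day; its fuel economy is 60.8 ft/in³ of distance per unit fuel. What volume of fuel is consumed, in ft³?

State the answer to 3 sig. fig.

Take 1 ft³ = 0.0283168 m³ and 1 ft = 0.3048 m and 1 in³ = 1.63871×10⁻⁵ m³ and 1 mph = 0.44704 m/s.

54.0 mph → 24.1402 m/s
0.0236 day → 2039.04 s
d = v × t = 24.1402 × 2039.04 = 49222.8 m
60.8 ft/in³ → 1.13088×10⁶ m/m³
V = d / (distance per unit fuel) = 49222.8 / 1.13088×10⁶ = 0.0435261 m³
In ft³: 0.0435261 / 0.0283168 = 1.53711 ft³

1.54 ft³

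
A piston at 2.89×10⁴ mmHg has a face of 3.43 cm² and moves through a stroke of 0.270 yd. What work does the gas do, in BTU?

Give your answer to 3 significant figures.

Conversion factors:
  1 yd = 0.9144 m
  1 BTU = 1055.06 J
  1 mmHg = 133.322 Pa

0.309 BTU

2.89×10⁴ mmHg → 3.85301×10⁶ Pa
3.43 cm² → 3.43×10⁻⁴ m²
F = P × A = 3.85301×10⁶ × 3.43×10⁻⁴ = 1321.58 N
0.270 yd → 0.246888 m
W = F × d = 1321.58 × 0.246888 = 326.282 J
In BTU: 326.282 / 1055.06 = 0.309254 BTU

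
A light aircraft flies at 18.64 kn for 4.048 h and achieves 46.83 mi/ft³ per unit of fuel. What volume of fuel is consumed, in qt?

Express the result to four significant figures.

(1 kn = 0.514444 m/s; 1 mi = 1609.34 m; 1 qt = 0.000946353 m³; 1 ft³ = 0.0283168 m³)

55.48 qt

18.64 kn → 9.58924 m/s
4.048 h → 14572.8 s
d = v × t = 9.58924 × 14572.8 = 139742 m
46.83 mi/ft³ → 2.66151×10⁶ m/m³
V = d / (distance per unit fuel) = 139742 / 2.66151×10⁶ = 0.0525048 m³
In qt: 0.0525048 / 0.000946353 = 55.4812 qt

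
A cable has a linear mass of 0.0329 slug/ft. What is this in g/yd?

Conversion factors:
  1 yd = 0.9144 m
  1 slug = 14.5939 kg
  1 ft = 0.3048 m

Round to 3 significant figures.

1440 g/yd

0.0329 slug/ft × 14.5939 kg/slug ÷ 0.3048 m/ft = 1.57526 kg/m
1.57526 kg/m ÷ 0.001 kg/g × 0.9144 m/yd = 1440.42 g/yd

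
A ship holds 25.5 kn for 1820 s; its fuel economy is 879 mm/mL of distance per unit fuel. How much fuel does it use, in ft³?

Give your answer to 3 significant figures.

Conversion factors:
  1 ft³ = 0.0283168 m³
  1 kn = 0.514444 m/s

0.959 ft³

25.5 kn → 13.1183 m/s
d = v × t = 13.1183 × 1820 = 23875.3 m
879 mm/mL → 879000 m/m³
V = d / (distance per unit fuel) = 23875.3 / 879000 = 0.0271619 m³
In ft³: 0.0271619 / 0.0283168 = 0.959215 ft³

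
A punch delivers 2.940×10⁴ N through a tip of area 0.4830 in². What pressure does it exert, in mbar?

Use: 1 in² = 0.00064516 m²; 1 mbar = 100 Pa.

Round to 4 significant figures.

0.4830 in² × 0.00064516 → 3.11612×10⁻⁴ m²
P = F / A = 29400 N / 3.11612×10⁻⁴ m² = 9.43481×10⁷ Pa
9.43481×10⁷ Pa ÷ (100 Pa/mbar) = 943481 mbar

9.435×10⁵ mbar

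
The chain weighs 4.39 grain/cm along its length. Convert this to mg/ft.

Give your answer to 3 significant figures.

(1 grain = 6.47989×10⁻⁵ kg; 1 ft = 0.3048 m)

8670 mg/ft

4.39 grain/cm × 6.47989×10⁻⁵ kg/grain ÷ 0.01 m/cm = 0.0284467 kg/m
0.0284467 kg/m ÷ 10⁻⁶ kg/mg × 0.3048 m/ft = 8670.55 mg/ft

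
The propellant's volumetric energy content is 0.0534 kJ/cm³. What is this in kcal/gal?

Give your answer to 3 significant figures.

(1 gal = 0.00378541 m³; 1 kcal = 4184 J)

0.0534 kJ/cm³ × 1000 J/kJ ÷ 10⁻⁶ m³/cm³ = 5.34×10⁷ J/m³
5.34×10⁷ J/m³ ÷ 4184 J/kcal × 0.00378541 m³/gal = 48.3128 kcal/gal

48.3 kcal/gal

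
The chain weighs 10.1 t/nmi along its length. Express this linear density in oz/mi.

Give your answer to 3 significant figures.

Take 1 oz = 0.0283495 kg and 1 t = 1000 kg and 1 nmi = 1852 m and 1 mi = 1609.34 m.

10.1 t/nmi × 1000 kg/t ÷ 1852 m/nmi = 5.45356 kg/m
5.45356 kg/m ÷ 0.0283495 kg/oz × 1609.34 m/mi = 309587 oz/mi

3.10×10⁵ oz/mi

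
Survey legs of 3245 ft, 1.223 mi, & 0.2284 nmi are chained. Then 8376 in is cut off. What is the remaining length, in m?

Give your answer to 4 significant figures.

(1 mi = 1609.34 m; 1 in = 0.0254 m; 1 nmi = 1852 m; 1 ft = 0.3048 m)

3245 ft × 0.3048 → 989.076 m
1.223 mi × 1609.34 → 1968.22 m
0.2284 nmi × 1852 → 422.997 m
8376 in × 0.0254 → 212.75 m
Net: 989.076 + 1968.22 + 422.997 − 212.75 = 3167.54 m

3168 m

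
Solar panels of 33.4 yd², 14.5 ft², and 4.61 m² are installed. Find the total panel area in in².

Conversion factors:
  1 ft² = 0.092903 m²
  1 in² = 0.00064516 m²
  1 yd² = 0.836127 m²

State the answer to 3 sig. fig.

33.4 yd² × 0.836127 = 27.9266 m²
14.5 ft² × 0.092903 = 1.34709 m²
4.61 m² (already m²)
Total: 27.9266 + 1.34709 + 4.61 = 33.8837 m²
In in²: 33.8837 / 0.00064516 = 52519.8 in²

5.25×10⁴ in²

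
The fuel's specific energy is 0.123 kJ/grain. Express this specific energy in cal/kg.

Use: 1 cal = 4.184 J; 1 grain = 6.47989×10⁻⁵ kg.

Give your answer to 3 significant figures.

0.123 kJ/grain × 1000 J/kJ ÷ 6.47989×10⁻⁵ kg/grain = 1.89818×10⁶ J/kg
1.89818×10⁶ J/kg ÷ 4.184 J/cal = 453676 cal/kg

4.54×10⁵ cal/kg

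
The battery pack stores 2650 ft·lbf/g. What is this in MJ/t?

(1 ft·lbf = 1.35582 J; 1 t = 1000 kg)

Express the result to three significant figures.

2650 ft·lbf/g × 1.35582 J/ft·lbf ÷ 0.001 kg/g = 3.59292×10⁶ J/kg
3.59292×10⁶ J/kg ÷ 1000000 J/MJ × 1000 kg/t = 3592.92 MJ/t

3590 MJ/t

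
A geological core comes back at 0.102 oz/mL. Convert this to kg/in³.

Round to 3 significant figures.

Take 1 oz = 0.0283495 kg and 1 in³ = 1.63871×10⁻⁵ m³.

0.102 oz/mL × 0.0283495 kg/oz ÷ 10⁻⁶ m³/mL = 2891.65 kg/m³
2891.65 kg/m³ × 1.63871×10⁻⁵ m³/in³ = 0.0473858 kg/in³

0.0474 kg/in³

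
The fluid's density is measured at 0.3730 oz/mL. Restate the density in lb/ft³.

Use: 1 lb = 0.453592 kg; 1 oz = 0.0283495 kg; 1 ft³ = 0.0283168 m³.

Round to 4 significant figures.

0.3730 oz/mL × 0.0283495 kg/oz ÷ 10⁻⁶ m³/mL = 10574.4 kg/m³
10574.4 kg/m³ ÷ 0.453592 kg/lb × 0.0283168 m³/ft³ = 660.138 lb/ft³

660.1 lb/ft³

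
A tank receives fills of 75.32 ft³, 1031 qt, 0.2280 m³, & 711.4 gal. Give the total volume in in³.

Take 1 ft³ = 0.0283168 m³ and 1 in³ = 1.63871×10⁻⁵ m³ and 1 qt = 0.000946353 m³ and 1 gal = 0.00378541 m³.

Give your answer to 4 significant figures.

3.679×10⁵ in³

75.32 ft³ × 0.0283168 → 2.13282 m³
1031 qt × 0.000946353 → 0.97569 m³
0.2280 m³ (already m³)
711.4 gal × 0.00378541 → 2.69294 m³
Total: 2.13282 + 0.97569 + 0.228 + 2.69294 = 6.02945 m³
In in³: 6.02945 / 1.63871×10⁻⁵ = 367939 in³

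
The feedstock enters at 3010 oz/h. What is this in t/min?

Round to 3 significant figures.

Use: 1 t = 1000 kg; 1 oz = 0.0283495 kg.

3010 oz/h × 0.0283495 kg/oz ÷ 3600 s/h = 0.0237033 kg/s
0.0237033 kg/s ÷ 1000 kg/t × 60 s/min = 0.0014222 t/min

0.00142 t/min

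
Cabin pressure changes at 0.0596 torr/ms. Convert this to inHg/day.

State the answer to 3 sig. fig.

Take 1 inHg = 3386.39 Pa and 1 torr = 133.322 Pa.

2.03×10⁵ inHg/day

0.0596 torr/ms × 133.322 Pa/torr ÷ 0.001 s/ms = 7945.99 Pa/s
7945.99 Pa/s ÷ 3386.39 Pa/inHg × 86400 s/day = 202733 inHg/day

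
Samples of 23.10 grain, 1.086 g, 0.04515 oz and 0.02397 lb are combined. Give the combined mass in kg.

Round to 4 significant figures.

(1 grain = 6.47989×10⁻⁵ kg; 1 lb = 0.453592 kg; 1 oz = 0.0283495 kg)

23.10 grain × 6.47989×10⁻⁵ → 0.00149685 kg
1.086 g × 0.001 → 0.001086 kg
0.04515 oz × 0.0283495 → 0.00127998 kg
0.02397 lb × 0.453592 → 0.0108726 kg
Combined: 0.00149685 + 0.001086 + 0.00127998 + 0.0108726 = 0.0147354 kg

0.01474 kg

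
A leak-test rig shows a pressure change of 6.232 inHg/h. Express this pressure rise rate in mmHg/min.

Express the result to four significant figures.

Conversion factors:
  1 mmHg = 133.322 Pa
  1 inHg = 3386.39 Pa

6.232 inHg/h × 3386.39 Pa/inHg ÷ 3600 s/h = 5.86222 Pa/s
5.86222 Pa/s ÷ 133.322 Pa/mmHg × 60 s/min = 2.63822 mmHg/min

2.638 mmHg/min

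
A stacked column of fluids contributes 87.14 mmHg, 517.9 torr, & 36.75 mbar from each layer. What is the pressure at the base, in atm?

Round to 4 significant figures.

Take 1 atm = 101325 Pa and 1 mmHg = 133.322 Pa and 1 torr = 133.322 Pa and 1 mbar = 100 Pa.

0.8324 atm

87.14 mmHg × 133.322 → 11617.7 Pa
517.9 torr × 133.322 → 69047.5 Pa
36.75 mbar × 100 → 3675 Pa
Combined: 11617.7 + 69047.5 + 3675 = 84340.2 Pa
In atm: 84340.2 / 101325 = 0.832373 atm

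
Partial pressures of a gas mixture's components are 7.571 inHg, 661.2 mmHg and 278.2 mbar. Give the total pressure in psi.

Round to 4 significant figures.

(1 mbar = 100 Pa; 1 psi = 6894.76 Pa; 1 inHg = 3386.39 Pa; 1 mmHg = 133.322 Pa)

7.571 inHg × 3386.39 = 25638.4 Pa
661.2 mmHg × 133.322 = 88152.5 Pa
278.2 mbar × 100 = 27820 Pa
Sum: 25638.4 + 88152.5 + 27820 = 141611 Pa
In psi: 141611 / 6894.76 = 20.5389 psi

20.54 psi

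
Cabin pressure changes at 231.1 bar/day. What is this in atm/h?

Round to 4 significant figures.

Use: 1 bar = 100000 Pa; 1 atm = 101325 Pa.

231.1 bar/day × 100000 Pa/bar ÷ 86400 s/day = 267.477 Pa/s
267.477 Pa/s ÷ 101325 Pa/atm × 3600 s/h = 9.50325 atm/h

9.503 atm/h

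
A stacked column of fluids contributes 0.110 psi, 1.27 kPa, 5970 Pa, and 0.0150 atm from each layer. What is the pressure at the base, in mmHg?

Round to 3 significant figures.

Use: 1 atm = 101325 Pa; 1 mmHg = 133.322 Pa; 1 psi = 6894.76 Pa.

71.4 mmHg

0.110 psi × 6894.76 = 758.424 Pa
1.27 kPa × 1000 = 1270 Pa
5970 Pa (already Pa)
0.0150 atm × 101325 = 1519.88 Pa
Total: 758.424 + 1270 + 5970 + 1519.88 = 9518.3 Pa
In mmHg: 9518.3 / 133.322 = 71.3933 mmHg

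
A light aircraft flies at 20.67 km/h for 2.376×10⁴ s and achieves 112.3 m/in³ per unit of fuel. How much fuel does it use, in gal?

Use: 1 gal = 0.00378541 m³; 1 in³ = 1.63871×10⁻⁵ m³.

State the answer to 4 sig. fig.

20.67 km/h → 5.74167 m/s
d = v × t = 5.74167 × 23760 = 136422 m
112.3 m/in³ → 6.85295×10⁶ m/m³
V = d / (distance per unit fuel) = 136422 / 6.85295×10⁶ = 0.019907 m³
In gal: 0.019907 / 0.00378541 = 5.25888 gal

5.259 gal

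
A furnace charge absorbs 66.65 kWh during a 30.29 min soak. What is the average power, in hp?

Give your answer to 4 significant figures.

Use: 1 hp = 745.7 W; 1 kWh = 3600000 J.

66.65 kWh × 3600000 → 2.3994×10⁸ J
30.29 min × 60 → 1817.4 s
P = E / t = 2.3994×10⁸ J / 1817.4 s = 132024 W
132024 W ÷ (745.7 W/hp) = 177.047 hp

177.0 hp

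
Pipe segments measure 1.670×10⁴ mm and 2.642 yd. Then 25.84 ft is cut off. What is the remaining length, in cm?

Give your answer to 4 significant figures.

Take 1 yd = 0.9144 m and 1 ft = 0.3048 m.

1124 cm

1.670×10⁴ mm × 0.001 = 16.7 m
2.642 yd × 0.9144 = 2.41584 m
25.84 ft × 0.3048 = 7.87603 m
Sum: 16.7 + 2.41584 − 7.87603 = 11.2398 m
In cm: 11.2398 / 0.01 = 1123.98 cm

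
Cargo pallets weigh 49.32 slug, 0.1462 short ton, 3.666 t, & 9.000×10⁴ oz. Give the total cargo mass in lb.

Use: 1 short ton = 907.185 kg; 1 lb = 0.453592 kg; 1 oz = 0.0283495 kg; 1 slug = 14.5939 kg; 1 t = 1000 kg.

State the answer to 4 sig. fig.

49.32 slug × 14.5939 = 719.771 kg
0.1462 short ton × 907.185 = 132.63 kg
3.666 t × 1000 = 3666 kg
9.000×10⁴ oz × 0.0283495 = 2551.46 kg
Total: 719.771 + 132.63 + 3666 + 2551.46 = 7069.86 kg
In lb: 7069.86 / 0.453592 = 15586.4 lb

1.559×10⁴ lb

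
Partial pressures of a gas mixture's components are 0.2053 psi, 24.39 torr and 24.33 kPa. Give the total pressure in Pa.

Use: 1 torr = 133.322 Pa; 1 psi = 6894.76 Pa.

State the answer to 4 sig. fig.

2.900×10⁴ Pa

0.2053 psi × 6894.76 → 1415.49 Pa
24.39 torr × 133.322 → 3251.72 Pa
24.33 kPa × 1000 → 24330 Pa
Total: 1415.49 + 3251.72 + 24330 = 28997.2 Pa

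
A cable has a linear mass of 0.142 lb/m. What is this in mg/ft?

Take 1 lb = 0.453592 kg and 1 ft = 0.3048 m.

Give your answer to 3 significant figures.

0.142 lb/m × 0.453592 kg/lb = 0.0644101 kg/m
0.0644101 kg/m ÷ 10⁻⁶ kg/mg × 0.3048 m/ft = 19632.2 mg/ft

1.96×10⁴ mg/ft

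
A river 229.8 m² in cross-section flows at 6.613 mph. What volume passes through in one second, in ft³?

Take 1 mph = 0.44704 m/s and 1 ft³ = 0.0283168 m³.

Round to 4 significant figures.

6.613 mph × 0.44704 → 2.95628 m/s
V = v × A × t = 2.95628 m/s × 229.8 m² × 1 s = 679.353 m³
679.353 m³ ÷ (0.0283168 m³/ft³) = 23991.2 ft³

2.399×10⁴ ft³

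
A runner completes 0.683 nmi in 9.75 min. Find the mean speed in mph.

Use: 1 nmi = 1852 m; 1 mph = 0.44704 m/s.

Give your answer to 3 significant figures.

0.683 nmi × 1852 → 1264.92 m
9.75 min × 60 → 585 s
v = d / t = 1264.92 m / 585 s = 2.16226 m/s
2.16226 m/s ÷ (0.44704 m/s/mph) = 4.83684 mph

4.84 mph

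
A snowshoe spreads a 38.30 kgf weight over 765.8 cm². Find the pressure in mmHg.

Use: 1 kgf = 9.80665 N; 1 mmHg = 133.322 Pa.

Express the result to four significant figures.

36.79 mmHg

38.30 kgf × 9.80665 → 375.595 N
765.8 cm² × 0.0001 → 0.07658 m²
P = F / A = 375.595 N / 0.07658 m² = 4904.61 Pa
4904.61 Pa ÷ (133.322 Pa/mmHg) = 36.7877 mmHg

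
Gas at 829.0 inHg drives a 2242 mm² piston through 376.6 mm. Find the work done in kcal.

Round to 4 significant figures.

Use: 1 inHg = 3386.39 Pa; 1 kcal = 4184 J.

0.5665 kcal

829.0 inHg → 2.80732×10⁶ Pa
2242 mm² → 0.002242 m²
F = P × A = 2.80732×10⁶ × 0.002242 = 6294.01 N
376.6 mm → 0.3766 m
W = F × d = 6294.01 × 0.3766 = 2370.32 J
In kcal: 2370.32 / 4184 = 0.56652 kcal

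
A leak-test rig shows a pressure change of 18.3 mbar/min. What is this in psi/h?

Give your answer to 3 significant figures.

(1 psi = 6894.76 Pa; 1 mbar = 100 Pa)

18.3 mbar/min × 100 Pa/mbar ÷ 60 s/min = 30.5 Pa/s
30.5 Pa/s ÷ 6894.76 Pa/psi × 3600 s/h = 15.9251 psi/h

15.9 psi/h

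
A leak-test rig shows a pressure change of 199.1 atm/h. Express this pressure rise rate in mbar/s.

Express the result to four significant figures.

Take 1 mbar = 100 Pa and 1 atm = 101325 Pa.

56.04 mbar/s

199.1 atm/h × 101325 Pa/atm ÷ 3600 s/h = 5603.84 Pa/s
5603.84 Pa/s ÷ 100 Pa/mbar = 56.0384 mbar/s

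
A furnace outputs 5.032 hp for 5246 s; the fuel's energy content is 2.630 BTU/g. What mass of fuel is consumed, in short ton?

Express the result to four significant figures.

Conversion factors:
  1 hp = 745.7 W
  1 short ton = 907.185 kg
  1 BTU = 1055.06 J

5.032 hp → 3752.36 W
E = P × t = 3752.36 × 5246 = 1.96849×10⁷ J
2.630 BTU/g → 2.77481×10⁶ J/kg
m = E / e_s = 1.96849×10⁷ / 2.77481×10⁶ = 7.09414 kg
In short ton: 7.09414 / 907.185 = 0.00781995 short ton

0.007820 short ton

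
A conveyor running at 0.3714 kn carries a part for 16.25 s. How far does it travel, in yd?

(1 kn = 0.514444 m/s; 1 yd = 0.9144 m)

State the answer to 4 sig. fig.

0.3714 kn × 0.514444 → 0.191065 m/s
d = v × t = 0.191065 m/s × 16.25 s = 3.10481 m
3.10481 m ÷ (0.9144 m/yd) = 3.39546 yd

3.395 yd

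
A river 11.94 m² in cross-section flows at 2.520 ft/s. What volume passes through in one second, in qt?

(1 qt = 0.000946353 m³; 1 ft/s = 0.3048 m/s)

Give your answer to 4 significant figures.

2.520 ft/s × 0.3048 = 0.768096 m/s
V = v × A × t = 0.768096 m/s × 11.94 m² × 1 s = 9.17107 m³
9.17107 m³ ÷ (0.000946353 m³/qt) = 9690.96 qt

9691 qt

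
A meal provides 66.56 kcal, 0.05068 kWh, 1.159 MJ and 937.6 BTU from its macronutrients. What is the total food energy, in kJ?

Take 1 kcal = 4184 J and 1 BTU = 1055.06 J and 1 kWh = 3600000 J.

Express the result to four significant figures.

66.56 kcal × 4184 → 278487 J
0.05068 kWh × 3600000 → 182448 J
1.159 MJ × 1000000 → 1.159×10⁶ J
937.6 BTU × 1055.06 → 989224 J
Sum: 278487 + 182448 + 1.159×10⁶ + 989224 = 2.60916×10⁶ J
In kJ: 2.60916×10⁶ / 1000 = 2609.16 kJ

2609 kJ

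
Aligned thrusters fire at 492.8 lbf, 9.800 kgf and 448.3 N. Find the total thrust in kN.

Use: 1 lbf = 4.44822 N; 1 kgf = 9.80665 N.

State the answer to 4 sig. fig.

492.8 lbf × 4.44822 = 2192.08 N
9.800 kgf × 9.80665 = 96.1052 N
448.3 N (already N)
Total: 2192.08 + 96.1052 + 448.3 = 2736.49 N
In kN: 2736.49 / 1000 = 2.73649 kN

2.736 kN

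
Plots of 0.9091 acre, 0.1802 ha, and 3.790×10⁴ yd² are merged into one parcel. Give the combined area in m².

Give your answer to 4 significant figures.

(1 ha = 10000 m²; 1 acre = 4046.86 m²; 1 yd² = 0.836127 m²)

3.717×10⁴ m²

0.9091 acre × 4046.86 = 3679 m²
0.1802 ha × 10000 = 1802 m²
3.790×10⁴ yd² × 0.836127 = 31689.2 m²
Sum: 3679 + 1802 + 31689.2 = 37170.2 m²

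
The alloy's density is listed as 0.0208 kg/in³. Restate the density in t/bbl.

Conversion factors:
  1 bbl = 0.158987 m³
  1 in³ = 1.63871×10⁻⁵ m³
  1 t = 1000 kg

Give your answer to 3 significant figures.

0.0208 kg/in³ ÷ 1.63871×10⁻⁵ m³/in³ = 1269.29 kg/m³
1269.29 kg/m³ ÷ 1000 kg/t × 0.158987 m³/bbl = 0.201801 t/bbl

0.202 t/bbl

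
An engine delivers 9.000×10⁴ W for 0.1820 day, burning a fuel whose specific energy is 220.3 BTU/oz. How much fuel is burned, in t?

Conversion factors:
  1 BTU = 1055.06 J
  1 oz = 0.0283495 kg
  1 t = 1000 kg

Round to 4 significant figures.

0.1726 t

0.1820 day → 15724.8 s
E = P × t = 90000 × 15724.8 = 1.41523×10⁹ J
220.3 BTU/oz → 8.19872×10⁶ J/kg
m = E / e_s = 1.41523×10⁹ / 8.19872×10⁶ = 172.616 kg
In t: 172.616 / 1000 = 0.172616 t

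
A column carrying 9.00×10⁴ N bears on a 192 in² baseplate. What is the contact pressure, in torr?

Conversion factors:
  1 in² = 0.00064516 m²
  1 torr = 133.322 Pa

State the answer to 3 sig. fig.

192 in² × 0.00064516 = 0.123871 m²
P = F / A = 90000 N / 0.123871 m² = 726562 Pa
726562 Pa ÷ (133.322 Pa/torr) = 5449.68 torr

5450 torr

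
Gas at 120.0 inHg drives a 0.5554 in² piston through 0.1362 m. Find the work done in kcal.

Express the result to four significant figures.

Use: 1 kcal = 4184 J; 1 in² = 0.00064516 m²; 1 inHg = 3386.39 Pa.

0.004740 kcal

120.0 inHg → 406367 Pa
0.5554 in² → 3.58322×10⁻⁴ m²
F = P × A = 406367 × 3.58322×10⁻⁴ = 145.61 N
W = F × d = 145.61 × 0.1362 = 19.8321 J
In kcal: 19.8321 / 4184 = 0.00473999 kcal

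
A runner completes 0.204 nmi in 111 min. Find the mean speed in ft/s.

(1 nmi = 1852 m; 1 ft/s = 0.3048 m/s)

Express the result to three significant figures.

0.186 ft/s

0.204 nmi × 1852 → 377.808 m
111 min × 60 → 6660 s
v = d / t = 377.808 m / 6660 s = 0.0567279 m/s
0.0567279 m/s ÷ (0.3048 m/s/ft/s) = 0.186115 ft/s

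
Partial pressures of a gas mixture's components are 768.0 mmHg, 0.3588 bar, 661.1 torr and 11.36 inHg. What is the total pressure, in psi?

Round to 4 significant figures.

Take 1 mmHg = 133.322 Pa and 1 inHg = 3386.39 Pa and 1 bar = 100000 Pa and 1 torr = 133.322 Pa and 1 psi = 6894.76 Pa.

768.0 mmHg × 133.322 → 102391 Pa
0.3588 bar × 100000 → 35880 Pa
661.1 torr × 133.322 → 88139.2 Pa
11.36 inHg × 3386.39 → 38469.4 Pa
Total: 102391 + 35880 + 88139.2 + 38469.4 = 264880 Pa
In psi: 264880 / 6894.76 = 38.4176 psi

38.42 psi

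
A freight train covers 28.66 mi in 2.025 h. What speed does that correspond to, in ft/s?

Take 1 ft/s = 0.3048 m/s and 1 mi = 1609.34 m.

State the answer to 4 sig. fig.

20.76 ft/s

28.66 mi × 1609.34 → 46123.7 m
2.025 h × 3600 → 7290 s
v = d / t = 46123.7 m / 7290 s = 6.32698 m/s
6.32698 m/s ÷ (0.3048 m/s/ft/s) = 20.7578 ft/s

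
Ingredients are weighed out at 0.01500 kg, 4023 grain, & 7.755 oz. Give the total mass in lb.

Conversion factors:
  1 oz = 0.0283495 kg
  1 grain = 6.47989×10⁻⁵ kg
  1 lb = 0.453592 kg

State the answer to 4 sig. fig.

1.092 lb

0.01500 kg (already kg)
4023 grain × 6.47989×10⁻⁵ = 0.260686 kg
7.755 oz × 0.0283495 = 0.21985 kg
Sum: 0.015 + 0.260686 + 0.21985 = 0.495536 kg
In lb: 0.495536 / 0.453592 = 1.09247 lb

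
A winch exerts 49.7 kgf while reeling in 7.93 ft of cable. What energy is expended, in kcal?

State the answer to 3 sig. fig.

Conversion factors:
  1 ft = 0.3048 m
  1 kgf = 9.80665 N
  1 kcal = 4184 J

49.7 kgf × 9.80665 → 487.391 N
7.93 ft × 0.3048 → 2.41706 m
W = F × d = 487.391 N × 2.41706 m = 1178.05 J
1178.05 J ÷ (4184 J/kcal) = 0.281561 kcal

0.282 kcal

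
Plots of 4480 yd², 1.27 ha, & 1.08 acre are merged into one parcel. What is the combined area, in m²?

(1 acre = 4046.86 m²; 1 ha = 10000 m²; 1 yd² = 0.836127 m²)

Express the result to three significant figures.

4480 yd² × 0.836127 = 3745.85 m²
1.27 ha × 10000 = 12700 m²
1.08 acre × 4046.86 = 4370.61 m²
Sum: 3745.85 + 12700 + 4370.61 = 20816.5 m²

2.08×10⁴ m²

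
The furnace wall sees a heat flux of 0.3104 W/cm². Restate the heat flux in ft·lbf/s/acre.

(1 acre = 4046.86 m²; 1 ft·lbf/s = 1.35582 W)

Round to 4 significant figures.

9.265×10⁶ ft·lbf/s/acre

0.3104 W/cm² ÷ 0.0001 m²/cm² = 3104 W/m²
3104 W/m² ÷ 1.35582 W/ft·lbf/s × 4046.86 m²/acre = 9.26484×10⁶ ft·lbf/s/acre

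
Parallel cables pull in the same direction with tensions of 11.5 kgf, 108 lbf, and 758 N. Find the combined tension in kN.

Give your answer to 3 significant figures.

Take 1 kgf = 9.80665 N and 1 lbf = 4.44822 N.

1.35 kN

11.5 kgf × 9.80665 → 112.776 N
108 lbf × 4.44822 → 480.408 N
758 N (already N)
Combined: 112.776 + 480.408 + 758 = 1351.18 N
In kN: 1351.18 / 1000 = 1.35118 kN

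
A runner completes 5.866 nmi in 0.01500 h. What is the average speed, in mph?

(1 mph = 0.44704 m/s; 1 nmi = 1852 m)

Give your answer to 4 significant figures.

450.0 mph

5.866 nmi × 1852 = 10863.8 m
0.01500 h × 3600 = 54 s
v = d / t = 10863.8 m / 54 s = 201.181 m/s
201.181 m/s ÷ (0.44704 m/s/mph) = 450.029 mph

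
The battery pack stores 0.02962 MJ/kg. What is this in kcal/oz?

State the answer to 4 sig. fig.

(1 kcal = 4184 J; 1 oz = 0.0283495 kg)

0.02962 MJ/kg × 1000000 J/MJ = 29620 J/kg
29620 J/kg ÷ 4184 J/kcal × 0.0283495 kg/oz = 0.200696 kcal/oz

0.2007 kcal/oz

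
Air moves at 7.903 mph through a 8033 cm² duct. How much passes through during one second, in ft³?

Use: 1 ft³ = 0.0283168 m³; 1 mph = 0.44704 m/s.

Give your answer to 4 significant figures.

100.2 ft³

7.903 mph × 0.44704 = 3.53296 m/s
8033 cm² × 0.0001 = 0.8033 m²
V = v × A × t = 3.53296 m/s × 0.8033 m² × 1 s = 2.83803 m³
2.83803 m³ ÷ (0.0283168 m³/ft³) = 100.224 ft³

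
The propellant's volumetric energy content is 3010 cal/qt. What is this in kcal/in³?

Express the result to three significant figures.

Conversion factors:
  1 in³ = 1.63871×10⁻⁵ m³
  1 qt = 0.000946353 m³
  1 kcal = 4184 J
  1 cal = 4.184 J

3010 cal/qt × 4.184 J/cal ÷ 0.000946353 m³/qt = 1.33078×10⁷ J/m³
1.33078×10⁷ J/m³ ÷ 4184 J/kcal × 1.63871×10⁻⁵ m³/in³ = 0.0521215 kcal/in³

0.0521 kcal/in³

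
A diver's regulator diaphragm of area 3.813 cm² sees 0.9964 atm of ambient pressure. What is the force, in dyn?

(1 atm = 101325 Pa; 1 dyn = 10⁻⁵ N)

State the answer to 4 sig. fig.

3.850×10⁶ dyn

0.9964 atm × 101325 → 100960 Pa
3.813 cm² × 0.0001 → 3.813×10⁻⁴ m²
F = P × A = 100960 Pa × 3.813×10⁻⁴ m² = 38.496 N
38.496 N ÷ (10⁻⁵ N/dyn) = 3.8496×10⁶ dyn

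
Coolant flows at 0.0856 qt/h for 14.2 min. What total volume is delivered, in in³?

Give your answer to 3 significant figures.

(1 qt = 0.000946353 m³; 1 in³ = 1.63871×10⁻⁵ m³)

0.0856 qt/h → 2.25022×10⁻⁸ m³/s
14.2 min → 852 s
V = Q × t = 2.25022×10⁻⁸ × 852 = 1.91719×10⁻⁵ m³
In in³: 1.91719×10⁻⁵ / 1.63871×10⁻⁵ = 1.16994 in³

1.17 in³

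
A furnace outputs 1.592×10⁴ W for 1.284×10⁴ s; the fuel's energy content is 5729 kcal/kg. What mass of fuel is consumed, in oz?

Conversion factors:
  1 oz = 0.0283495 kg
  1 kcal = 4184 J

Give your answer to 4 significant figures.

300.8 oz

E = P × t = 15920 × 12840 = 2.04413×10⁸ J
5729 kcal/kg → 2.39701×10⁷ J/kg
m = E / e_s = 2.04413×10⁸ / 2.39701×10⁷ = 8.52783 kg
In oz: 8.52783 / 0.0283495 = 300.811 oz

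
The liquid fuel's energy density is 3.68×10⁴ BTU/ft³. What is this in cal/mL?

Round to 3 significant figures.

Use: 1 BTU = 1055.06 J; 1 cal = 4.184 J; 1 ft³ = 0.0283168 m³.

328 cal/mL

3.68×10⁴ BTU/ft³ × 1055.06 J/BTU ÷ 0.0283168 m³/ft³ = 1.37114×10⁹ J/m³
1.37114×10⁹ J/m³ ÷ 4.184 J/cal × 10⁻⁶ m³/mL = 327.71 cal/mL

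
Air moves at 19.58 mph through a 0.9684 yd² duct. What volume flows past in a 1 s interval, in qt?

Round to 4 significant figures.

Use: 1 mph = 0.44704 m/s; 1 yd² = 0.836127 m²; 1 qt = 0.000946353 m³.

19.58 mph × 0.44704 = 8.75304 m/s
0.9684 yd² × 0.836127 = 0.809705 m²
V = v × A × t = 8.75304 m/s × 0.809705 m² × 1 s = 7.08738 m³
7.08738 m³ ÷ (0.000946353 m³/qt) = 7489.15 qt

7489 qt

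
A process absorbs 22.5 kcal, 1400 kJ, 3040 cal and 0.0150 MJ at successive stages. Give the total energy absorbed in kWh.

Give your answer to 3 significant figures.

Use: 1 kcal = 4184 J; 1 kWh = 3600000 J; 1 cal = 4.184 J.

22.5 kcal × 4184 = 94140 J
1400 kJ × 1000 = 1.4×10⁶ J
3040 cal × 4.184 = 12719.4 J
0.0150 MJ × 1000000 = 15000 J
Combined: 94140 + 1.4×10⁶ + 12719.4 + 15000 = 1.52186×10⁶ J
In kWh: 1.52186×10⁶ / 3600000 = 0.422739 kWh

0.423 kWh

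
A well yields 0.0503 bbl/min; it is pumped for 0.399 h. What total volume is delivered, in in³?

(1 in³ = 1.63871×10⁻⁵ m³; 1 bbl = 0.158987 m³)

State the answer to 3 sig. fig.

0.0503 bbl/min → 1.33284×10⁻⁴ m³/s
0.399 h → 1436.4 s
V = Q × t = 1.33284×10⁻⁴ × 1436.4 = 0.191449 m³
In in³: 0.191449 / 1.63871×10⁻⁵ = 11682.9 in³

1.17×10⁴ in³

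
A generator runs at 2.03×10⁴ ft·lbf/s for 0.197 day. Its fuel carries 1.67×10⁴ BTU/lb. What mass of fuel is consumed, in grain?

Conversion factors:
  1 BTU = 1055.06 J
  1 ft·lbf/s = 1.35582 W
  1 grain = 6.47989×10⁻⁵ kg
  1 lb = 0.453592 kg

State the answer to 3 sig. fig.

2.03×10⁴ ft·lbf/s → 27523.1 W
0.197 day → 17020.8 s
E = P × t = 27523.1 × 17020.8 = 4.68465×10⁸ J
1.67×10⁴ BTU/lb → 3.88444×10⁷ J/kg
m = E / e_s = 4.68465×10⁸ / 3.88444×10⁷ = 12.06 kg
In grain: 12.06 / 6.47989×10⁻⁵ = 186114 grain

1.86×10⁵ grain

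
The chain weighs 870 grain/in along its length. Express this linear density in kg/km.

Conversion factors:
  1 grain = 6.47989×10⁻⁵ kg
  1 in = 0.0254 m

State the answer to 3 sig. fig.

2220 kg/km

870 grain/in × 6.47989×10⁻⁵ kg/grain ÷ 0.0254 m/in = 2.21949 kg/m
2.21949 kg/m × 1000 m/km = 2219.49 kg/km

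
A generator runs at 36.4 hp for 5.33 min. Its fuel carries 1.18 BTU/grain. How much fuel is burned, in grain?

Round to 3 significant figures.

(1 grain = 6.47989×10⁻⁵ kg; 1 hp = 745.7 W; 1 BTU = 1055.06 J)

6970 grain

36.4 hp → 27143.5 W
5.33 min → 319.8 s
E = P × t = 27143.5 × 319.8 = 8.68049×10⁶ J
1.18 BTU/grain → 1.92128×10⁷ J/kg
m = E / e_s = 8.68049×10⁶ / 1.92128×10⁷ = 0.451808 kg
In grain: 0.451808 / 6.47989×10⁻⁵ = 6972.46 grain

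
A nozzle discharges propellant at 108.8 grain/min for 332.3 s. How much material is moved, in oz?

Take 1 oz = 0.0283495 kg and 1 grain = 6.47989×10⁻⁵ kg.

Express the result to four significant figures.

1.377 oz

108.8 grain/min → 1.17502×10⁻⁴ kg/s
m = ṁ × t = 1.17502×10⁻⁴ × 332.3 = 0.0390459 kg
In oz: 0.0390459 / 0.0283495 = 1.3773 oz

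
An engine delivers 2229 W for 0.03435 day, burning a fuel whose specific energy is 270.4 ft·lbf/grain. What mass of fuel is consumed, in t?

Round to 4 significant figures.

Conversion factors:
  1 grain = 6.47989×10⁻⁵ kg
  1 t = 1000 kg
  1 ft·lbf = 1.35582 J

0.03435 day → 2967.84 s
E = P × t = 2229 × 2967.84 = 6.61532×10⁶ J
270.4 ft·lbf/grain → 5.65772×10⁶ J/kg
m = E / e_s = 6.61532×10⁶ / 5.65772×10⁶ = 1.16926 kg
In t: 1.16926 / 1000 = 0.00116926 t

0.001169 t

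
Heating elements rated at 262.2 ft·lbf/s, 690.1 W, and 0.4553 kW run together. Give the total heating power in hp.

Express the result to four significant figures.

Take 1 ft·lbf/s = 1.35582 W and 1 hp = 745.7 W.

2.013 hp

262.2 ft·lbf/s × 1.35582 → 355.496 W
690.1 W (already W)
0.4553 kW × 1000 → 455.3 W
Combined: 355.496 + 690.1 + 455.3 = 1500.9 W
In hp: 1500.9 / 745.7 = 2.01274 hp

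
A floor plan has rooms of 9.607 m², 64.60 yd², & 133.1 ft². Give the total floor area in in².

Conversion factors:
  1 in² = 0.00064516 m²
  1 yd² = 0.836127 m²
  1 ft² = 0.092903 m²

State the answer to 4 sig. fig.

1.178×10⁵ in²

9.607 m² (already m²)
64.60 yd² × 0.836127 = 54.0138 m²
133.1 ft² × 0.092903 = 12.3654 m²
Combined: 9.607 + 54.0138 + 12.3654 = 75.9862 m²
In in²: 75.9862 / 0.00064516 = 117779 in²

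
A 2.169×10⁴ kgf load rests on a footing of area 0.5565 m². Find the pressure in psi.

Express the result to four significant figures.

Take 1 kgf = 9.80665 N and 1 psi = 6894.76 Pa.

2.169×10⁴ kgf × 9.80665 → 212706 N
P = F / A = 212706 N / 0.5565 m² = 382221 Pa
382221 Pa ÷ (6894.76 Pa/psi) = 55.4364 psi

55.44 psi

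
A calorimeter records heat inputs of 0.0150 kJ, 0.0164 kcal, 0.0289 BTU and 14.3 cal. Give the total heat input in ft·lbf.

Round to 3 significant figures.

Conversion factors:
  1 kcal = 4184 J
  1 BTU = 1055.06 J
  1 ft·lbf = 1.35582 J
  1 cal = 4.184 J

0.0150 kJ × 1000 = 15 J
0.0164 kcal × 4184 = 68.6176 J
0.0289 BTU × 1055.06 = 30.4912 J
14.3 cal × 4.184 = 59.8312 J
Total: 15 + 68.6176 + 30.4912 + 59.8312 = 173.94 J
In ft·lbf: 173.94 / 1.35582 = 128.291 ft·lbf

128 ft·lbf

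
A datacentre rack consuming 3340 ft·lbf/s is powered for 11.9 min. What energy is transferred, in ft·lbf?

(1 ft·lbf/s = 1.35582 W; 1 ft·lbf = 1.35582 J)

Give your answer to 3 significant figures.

2.38×10⁶ ft·lbf

3340 ft·lbf/s × 1.35582 = 4528.44 W
11.9 min × 60 = 714 s
E = P × t = 4528.44 W × 714 s = 3.23331×10⁶ J
3.23331×10⁶ J ÷ (1.35582 J/ft·lbf) = 2.38476×10⁶ ft·lbf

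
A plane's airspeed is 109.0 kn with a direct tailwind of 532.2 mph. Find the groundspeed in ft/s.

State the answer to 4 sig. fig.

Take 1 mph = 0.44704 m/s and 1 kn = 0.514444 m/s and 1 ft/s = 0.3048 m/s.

109.0 kn × 0.514444 = 56.0744 m/s
532.2 mph × 0.44704 = 237.915 m/s
Combined: 56.0744 + 237.915 = 293.989 m/s
In ft/s: 293.989 / 0.3048 = 964.531 ft/s

964.5 ft/s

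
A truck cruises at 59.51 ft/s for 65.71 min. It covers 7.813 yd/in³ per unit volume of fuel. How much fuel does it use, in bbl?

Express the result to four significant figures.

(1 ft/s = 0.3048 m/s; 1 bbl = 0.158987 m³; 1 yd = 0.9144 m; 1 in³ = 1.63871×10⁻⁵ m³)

1.032 bbl

59.51 ft/s → 18.1386 m/s
65.71 min → 3942.6 s
d = v × t = 18.1386 × 3942.6 = 71513.2 m
7.813 yd/in³ → 435965 m/m³
V = d / (distance per unit fuel) = 71513.2 / 435965 = 0.164034 m³
In bbl: 0.164034 / 0.158987 = 1.03174 bbl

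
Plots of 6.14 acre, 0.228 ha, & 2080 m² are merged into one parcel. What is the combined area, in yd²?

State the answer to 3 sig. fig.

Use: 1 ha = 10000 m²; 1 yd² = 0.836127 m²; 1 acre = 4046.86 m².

3.49×10⁴ yd²

6.14 acre × 4046.86 = 24847.7 m²
0.228 ha × 10000 = 2280 m²
2080 m² (already m²)
Sum: 24847.7 + 2280 + 2080 = 29207.7 m²
In yd²: 29207.7 / 0.836127 = 34932.1 yd²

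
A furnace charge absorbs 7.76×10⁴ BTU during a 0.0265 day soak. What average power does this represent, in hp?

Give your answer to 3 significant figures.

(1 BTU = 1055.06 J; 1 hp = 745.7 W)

7.76×10⁴ BTU × 1055.06 = 8.18727×10⁷ J
0.0265 day × 86400 = 2289.6 s
P = E / t = 8.18727×10⁷ J / 2289.6 s = 35758.5 W
35758.5 W ÷ (745.7 W/hp) = 47.9529 hp

48.0 hp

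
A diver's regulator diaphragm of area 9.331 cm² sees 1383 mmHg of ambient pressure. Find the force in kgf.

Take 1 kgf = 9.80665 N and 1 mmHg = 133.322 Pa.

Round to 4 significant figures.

1383 mmHg × 133.322 → 184384 Pa
9.331 cm² × 0.0001 → 9.331×10⁻⁴ m²
F = P × A = 184384 Pa × 9.331×10⁻⁴ m² = 172.049 N
172.049 N ÷ (9.80665 N/kgf) = 17.5441 kgf

17.54 kgf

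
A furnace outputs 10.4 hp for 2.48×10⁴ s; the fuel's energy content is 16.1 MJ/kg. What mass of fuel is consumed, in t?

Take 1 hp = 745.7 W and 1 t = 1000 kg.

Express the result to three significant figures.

0.0119 t

10.4 hp → 7755.28 W
E = P × t = 7755.28 × 24800 = 1.92331×10⁸ J
16.1 MJ/kg → 1.61×10⁷ J/kg
m = E / e_s = 1.92331×10⁸ / 1.61×10⁷ = 11.946 kg
In t: 11.946 / 1000 = 0.011946 t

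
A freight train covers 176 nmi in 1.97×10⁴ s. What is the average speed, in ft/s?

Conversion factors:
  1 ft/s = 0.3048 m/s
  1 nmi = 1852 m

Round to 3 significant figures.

176 nmi × 1852 → 325952 m
v = d / t = 325952 m / 19700 s = 16.5458 m/s
16.5458 m/s ÷ (0.3048 m/s/ft/s) = 54.2841 ft/s

54.3 ft/s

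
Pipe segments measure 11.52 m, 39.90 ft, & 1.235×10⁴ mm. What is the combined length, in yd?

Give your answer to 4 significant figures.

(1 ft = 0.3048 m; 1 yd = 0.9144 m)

39.40 yd

11.52 m (already m)
39.90 ft × 0.3048 = 12.1615 m
1.235×10⁴ mm × 0.001 = 12.35 m
Total: 11.52 + 12.1615 + 12.35 = 36.0315 m
In yd: 36.0315 / 0.9144 = 39.4045 yd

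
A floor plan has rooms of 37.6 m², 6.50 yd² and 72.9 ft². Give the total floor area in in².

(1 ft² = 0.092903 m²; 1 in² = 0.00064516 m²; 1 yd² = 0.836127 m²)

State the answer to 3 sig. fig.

7.72×10⁴ in²

37.6 m² (already m²)
6.50 yd² × 0.836127 = 5.43483 m²
72.9 ft² × 0.092903 = 6.77263 m²
Combined: 37.6 + 5.43483 + 6.77263 = 49.8075 m²
In in²: 49.8075 / 0.00064516 = 77201.8 in²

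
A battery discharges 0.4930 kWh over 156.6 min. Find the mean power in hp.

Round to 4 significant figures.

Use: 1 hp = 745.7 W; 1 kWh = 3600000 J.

0.2533 hp

0.4930 kWh × 3600000 → 1.7748×10⁶ J
156.6 min × 60 → 9396 s
P = E / t = 1.7748×10⁶ J / 9396 s = 188.889 W
188.889 W ÷ (745.7 W/hp) = 0.253304 hp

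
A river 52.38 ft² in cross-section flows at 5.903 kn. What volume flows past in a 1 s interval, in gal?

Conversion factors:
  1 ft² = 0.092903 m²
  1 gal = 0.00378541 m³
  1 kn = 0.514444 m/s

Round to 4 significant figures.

3904 gal

5.903 kn × 0.514444 = 3.03676 m/s
52.38 ft² × 0.092903 = 4.86626 m²
V = v × A × t = 3.03676 m/s × 4.86626 m² × 1 s = 14.7777 m³
14.7777 m³ ÷ (0.00378541 m³/gal) = 3903.86 gal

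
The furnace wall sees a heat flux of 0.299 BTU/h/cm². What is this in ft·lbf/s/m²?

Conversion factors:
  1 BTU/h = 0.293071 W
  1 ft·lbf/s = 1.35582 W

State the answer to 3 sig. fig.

0.299 BTU/h/cm² × 0.293071 W/BTU/h ÷ 0.0001 m²/cm² = 876.282 W/m²
876.282 W/m² ÷ 1.35582 W/ft·lbf/s = 646.311 ft·lbf/s/m²

646 ft·lbf/s/m²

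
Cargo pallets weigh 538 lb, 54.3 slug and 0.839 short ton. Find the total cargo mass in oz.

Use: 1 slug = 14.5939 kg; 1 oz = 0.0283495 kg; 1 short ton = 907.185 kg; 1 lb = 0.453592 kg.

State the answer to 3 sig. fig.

6.34×10⁴ oz

538 lb × 0.453592 = 244.032 kg
54.3 slug × 14.5939 = 792.449 kg
0.839 short ton × 907.185 = 761.128 kg
Total: 244.032 + 792.449 + 761.128 = 1797.61 kg
In oz: 1797.61 / 0.0283495 = 63408.9 oz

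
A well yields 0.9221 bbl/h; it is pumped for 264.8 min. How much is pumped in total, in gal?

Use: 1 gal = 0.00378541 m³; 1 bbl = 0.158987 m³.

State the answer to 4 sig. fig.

170.9 gal

0.9221 bbl/h → 4.07228×10⁻⁵ m³/s
264.8 min → 15888 s
V = Q × t = 4.07228×10⁻⁵ × 15888 = 0.647004 m³
In gal: 0.647004 / 0.00378541 = 170.92 gal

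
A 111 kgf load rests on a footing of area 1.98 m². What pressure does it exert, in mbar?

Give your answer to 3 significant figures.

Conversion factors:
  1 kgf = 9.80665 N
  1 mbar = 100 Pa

5.50 mbar

111 kgf × 9.80665 = 1088.54 N
P = F / A = 1088.54 N / 1.98 m² = 549.768 Pa
549.768 Pa ÷ (100 Pa/mbar) = 5.49768 mbar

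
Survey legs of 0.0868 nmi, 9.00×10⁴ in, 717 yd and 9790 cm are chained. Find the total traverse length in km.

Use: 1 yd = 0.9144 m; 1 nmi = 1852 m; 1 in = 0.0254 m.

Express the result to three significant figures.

3.20 km

0.0868 nmi × 1852 = 160.754 m
9.00×10⁴ in × 0.0254 = 2286 m
717 yd × 0.9144 = 655.625 m
9790 cm × 0.01 = 97.9 m
Total: 160.754 + 2286 + 655.625 + 97.9 = 3200.28 m
In km: 3200.28 / 1000 = 3.20028 km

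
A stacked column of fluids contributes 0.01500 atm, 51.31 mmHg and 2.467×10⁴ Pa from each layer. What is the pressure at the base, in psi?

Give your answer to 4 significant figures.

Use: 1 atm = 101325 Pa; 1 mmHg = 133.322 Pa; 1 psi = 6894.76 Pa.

4.791 psi

0.01500 atm × 101325 → 1519.88 Pa
51.31 mmHg × 133.322 → 6840.75 Pa
2.467×10⁴ Pa (already Pa)
Total: 1519.88 + 6840.75 + 24670 = 33030.6 Pa
In psi: 33030.6 / 6894.76 = 4.79068 psi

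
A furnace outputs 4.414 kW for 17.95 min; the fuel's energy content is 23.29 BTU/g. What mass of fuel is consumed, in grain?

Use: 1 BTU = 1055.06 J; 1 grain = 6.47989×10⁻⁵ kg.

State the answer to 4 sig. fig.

4.414 kW → 4414 W
17.95 min → 1077 s
E = P × t = 4414 × 1077 = 4.75388×10⁶ J
23.29 BTU/g → 2.45723×10⁷ J/kg
m = E / e_s = 4.75388×10⁶ / 2.45723×10⁷ = 0.193465 kg
In grain: 0.193465 / 6.47989×10⁻⁵ = 2985.62 grain

2986 grain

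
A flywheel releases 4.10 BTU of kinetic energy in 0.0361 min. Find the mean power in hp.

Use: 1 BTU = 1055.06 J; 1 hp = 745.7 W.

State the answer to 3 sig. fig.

4.10 BTU × 1055.06 → 4325.75 J
0.0361 min × 60 → 2.166 s
P = E / t = 4325.75 J / 2.166 s = 1997.11 W
1997.11 W ÷ (745.7 W/hp) = 2.67817 hp

2.68 hp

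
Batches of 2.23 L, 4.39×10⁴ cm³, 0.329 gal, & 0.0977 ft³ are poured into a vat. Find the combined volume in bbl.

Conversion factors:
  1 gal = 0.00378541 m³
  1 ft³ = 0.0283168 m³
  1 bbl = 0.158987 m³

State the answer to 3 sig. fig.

2.23 L × 0.001 = 0.00223 m³
4.39×10⁴ cm³ × 10⁻⁶ = 0.0439 m³
0.329 gal × 0.00378541 = 0.0012454 m³
0.0977 ft³ × 0.0283168 = 0.00276655 m³
Combined: 0.00223 + 0.0439 + 0.0012454 + 0.00276655 = 0.050142 m³
In bbl: 0.050142 / 0.158987 = 0.315384 bbl

0.315 bbl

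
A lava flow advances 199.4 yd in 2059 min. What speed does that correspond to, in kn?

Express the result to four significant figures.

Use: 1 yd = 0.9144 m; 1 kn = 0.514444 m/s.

199.4 yd × 0.9144 → 182.331 m
2059 min × 60 → 123540 s
v = d / t = 182.331 m / 123540 s = 0.00147589 m/s
0.00147589 m/s ÷ (0.514444 m/s/kn) = 0.0028689 kn

0.002869 kn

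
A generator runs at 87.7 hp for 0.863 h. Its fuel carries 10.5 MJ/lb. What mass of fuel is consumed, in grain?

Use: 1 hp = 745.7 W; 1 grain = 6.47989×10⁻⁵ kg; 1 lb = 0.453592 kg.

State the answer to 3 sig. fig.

1.35×10⁵ grain

87.7 hp → 65397.9 W
0.863 h → 3106.8 s
E = P × t = 65397.9 × 3106.8 = 2.03178×10⁸ J
10.5 MJ/lb → 2.31486×10⁷ J/kg
m = E / e_s = 2.03178×10⁸ / 2.31486×10⁷ = 8.77712 kg
In grain: 8.77712 / 6.47989×10⁻⁵ = 135452 grain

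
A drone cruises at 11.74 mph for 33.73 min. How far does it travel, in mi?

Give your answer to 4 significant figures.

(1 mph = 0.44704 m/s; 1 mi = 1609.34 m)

11.74 mph × 0.44704 → 5.24825 m/s
33.73 min × 60 → 2023.8 s
d = v × t = 5.24825 m/s × 2023.8 s = 10621.4 m
10621.4 m ÷ (1609.34 m/mi) = 6.59985 mi

6.600 mi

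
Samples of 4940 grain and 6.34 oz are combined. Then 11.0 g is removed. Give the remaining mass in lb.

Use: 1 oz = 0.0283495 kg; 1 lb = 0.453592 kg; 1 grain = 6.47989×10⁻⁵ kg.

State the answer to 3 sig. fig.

1.08 lb

4940 grain × 6.47989×10⁻⁵ → 0.320107 kg
6.34 oz × 0.0283495 → 0.179736 kg
11.0 g × 0.001 → 0.011 kg
Sum: 0.320107 + 0.179736 − 0.011 = 0.488843 kg
In lb: 0.488843 / 0.453592 = 1.07772 lb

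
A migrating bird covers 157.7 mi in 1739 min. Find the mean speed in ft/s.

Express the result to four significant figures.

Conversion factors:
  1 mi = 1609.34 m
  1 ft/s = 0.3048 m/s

7.980 ft/s

157.7 mi × 1609.34 = 253793 m
1739 min × 60 = 104340 s
v = d / t = 253793 m / 104340 s = 2.43237 m/s
2.43237 m/s ÷ (0.3048 m/s/ft/s) = 7.98022 ft/s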